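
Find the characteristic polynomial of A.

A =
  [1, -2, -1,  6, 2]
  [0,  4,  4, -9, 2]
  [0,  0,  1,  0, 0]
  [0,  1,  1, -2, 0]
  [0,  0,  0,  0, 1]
x^5 - 5*x^4 + 10*x^3 - 10*x^2 + 5*x - 1

Expanding det(x·I − A) (e.g. by cofactor expansion or by noting that A is similar to its Jordan form J, which has the same characteristic polynomial as A) gives
  χ_A(x) = x^5 - 5*x^4 + 10*x^3 - 10*x^2 + 5*x - 1
which factors as (x - 1)^5. The eigenvalues (with algebraic multiplicities) are λ = 1 with multiplicity 5.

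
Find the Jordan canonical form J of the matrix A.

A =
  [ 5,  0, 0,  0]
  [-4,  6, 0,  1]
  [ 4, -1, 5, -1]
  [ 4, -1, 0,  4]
J_2(5) ⊕ J_1(5) ⊕ J_1(5)

The characteristic polynomial is
  det(x·I − A) = x^4 - 20*x^3 + 150*x^2 - 500*x + 625 = (x - 5)^4

Eigenvalues and multiplicities (the geometric multiplicity of λ is n − rank(A − λI), which equals the number of Jordan blocks for λ):
  λ = 5: algebraic multiplicity = 4, geometric multiplicity = 3

Determining the block sizes for each eigenvalue:
  λ = 5: 3 blocks summing to 4 forces exactly one block of size 2 and the rest size 1 → block sizes [2, 1, 1]

Assembling the blocks gives a Jordan form
J =
  [5, 1, 0, 0]
  [0, 5, 0, 0]
  [0, 0, 5, 0]
  [0, 0, 0, 5]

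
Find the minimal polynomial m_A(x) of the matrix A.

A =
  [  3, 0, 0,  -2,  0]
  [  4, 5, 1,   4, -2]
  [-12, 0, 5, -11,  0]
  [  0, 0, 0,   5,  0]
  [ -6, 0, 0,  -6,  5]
x^4 - 18*x^3 + 120*x^2 - 350*x + 375

The characteristic polynomial is χ_A(x) = (x - 5)^4*(x - 3), so the eigenvalues are known. The minimal polynomial is
  m_A(x) = Π_λ (x − λ)^{k_λ}
where k_λ is the size of the *largest* Jordan block for λ (equivalently, the smallest k with (A − λI)^k v = 0 for every generalised eigenvector v of λ).

  λ = 3: largest Jordan block has size 1, contributing (x − 3)
  λ = 5: largest Jordan block has size 3, contributing (x − 5)^3

So m_A(x) = (x - 5)^3*(x - 3) = x^4 - 18*x^3 + 120*x^2 - 350*x + 375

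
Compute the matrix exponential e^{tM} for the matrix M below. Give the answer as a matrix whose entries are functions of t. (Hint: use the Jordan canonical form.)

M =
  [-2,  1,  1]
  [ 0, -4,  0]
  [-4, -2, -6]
e^{tM} =
  [2*t*exp(-4*t) + exp(-4*t), t*exp(-4*t), t*exp(-4*t)]
  [0, exp(-4*t), 0]
  [-4*t*exp(-4*t), -2*t*exp(-4*t), -2*t*exp(-4*t) + exp(-4*t)]

Strategy: write M = P · J · P⁻¹ where J is a Jordan canonical form, so e^{tM} = P · e^{tJ} · P⁻¹, and e^{tJ} can be computed block-by-block.

M has Jordan form
J =
  [-4,  1,  0]
  [ 0, -4,  0]
  [ 0,  0, -4]
(up to reordering of blocks).

Per-block formulas:
  For a 1×1 block at λ = -4: exp(t · [-4]) = [e^(-4t)].
  For a 2×2 Jordan block J_2(-4): exp(t · J_2(-4)) = e^(-4t)·(I + t·N), where N is the 2×2 nilpotent shift.

After assembling e^{tJ} and conjugating by P, we get:

e^{tM} =
  [2*t*exp(-4*t) + exp(-4*t), t*exp(-4*t), t*exp(-4*t)]
  [0, exp(-4*t), 0]
  [-4*t*exp(-4*t), -2*t*exp(-4*t), -2*t*exp(-4*t) + exp(-4*t)]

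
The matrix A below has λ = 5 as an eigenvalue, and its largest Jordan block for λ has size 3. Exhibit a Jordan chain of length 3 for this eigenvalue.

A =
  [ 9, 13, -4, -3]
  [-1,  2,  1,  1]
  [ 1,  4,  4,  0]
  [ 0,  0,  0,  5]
A Jordan chain for λ = 5 of length 3:
v_1 = (-1, 0, -1, 0)ᵀ
v_2 = (4, -1, 1, 0)ᵀ
v_3 = (1, 0, 0, 0)ᵀ

Let N = A − (5)·I. We want v_3 with N^3 v_3 = 0 but N^2 v_3 ≠ 0; then v_{j-1} := N · v_j for j = 3, …, 2.

Pick v_3 = (1, 0, 0, 0)ᵀ.
Then v_2 = N · v_3 = (4, -1, 1, 0)ᵀ.
Then v_1 = N · v_2 = (-1, 0, -1, 0)ᵀ.

Sanity check: (A − (5)·I) v_1 = (0, 0, 0, 0)ᵀ = 0. ✓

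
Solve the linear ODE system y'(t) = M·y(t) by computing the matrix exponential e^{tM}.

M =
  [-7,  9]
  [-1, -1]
e^{tM} =
  [-3*t*exp(-4*t) + exp(-4*t), 9*t*exp(-4*t)]
  [-t*exp(-4*t), 3*t*exp(-4*t) + exp(-4*t)]

Strategy: write M = P · J · P⁻¹ where J is a Jordan canonical form, so e^{tM} = P · e^{tJ} · P⁻¹, and e^{tJ} can be computed block-by-block.

M has Jordan form
J =
  [-4,  1]
  [ 0, -4]
(up to reordering of blocks).

Per-block formulas:
  For a 2×2 Jordan block J_2(-4): exp(t · J_2(-4)) = e^(-4t)·(I + t·N), where N is the 2×2 nilpotent shift.

After assembling e^{tJ} and conjugating by P, we get:

e^{tM} =
  [-3*t*exp(-4*t) + exp(-4*t), 9*t*exp(-4*t)]
  [-t*exp(-4*t), 3*t*exp(-4*t) + exp(-4*t)]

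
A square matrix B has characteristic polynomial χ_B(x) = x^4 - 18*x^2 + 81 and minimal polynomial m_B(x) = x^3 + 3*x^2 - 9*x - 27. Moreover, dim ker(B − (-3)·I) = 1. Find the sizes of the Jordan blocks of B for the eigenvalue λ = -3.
Block sizes for λ = -3: [2]

Step 1 — from the characteristic polynomial, algebraic multiplicity of λ = -3 is 2. From dim ker(B − (-3)·I) = 1, there are exactly 1 Jordan blocks for λ = -3.
Step 2 — from the minimal polynomial, the factor (x + 3)^2 tells us the largest block for λ = -3 has size 2.
Step 3 — with total size 2, 1 blocks, and largest block 2, the block sizes (in nonincreasing order) are [2].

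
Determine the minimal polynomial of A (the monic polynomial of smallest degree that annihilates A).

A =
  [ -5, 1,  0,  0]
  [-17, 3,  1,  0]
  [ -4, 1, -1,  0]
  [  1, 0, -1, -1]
x^3 + 3*x^2 + 3*x + 1

The characteristic polynomial is χ_A(x) = (x + 1)^4, so the eigenvalues are known. The minimal polynomial is
  m_A(x) = Π_λ (x − λ)^{k_λ}
where k_λ is the size of the *largest* Jordan block for λ (equivalently, the smallest k with (A − λI)^k v = 0 for every generalised eigenvector v of λ).

  λ = -1: largest Jordan block has size 3, contributing (x + 1)^3

So m_A(x) = (x + 1)^3 = x^3 + 3*x^2 + 3*x + 1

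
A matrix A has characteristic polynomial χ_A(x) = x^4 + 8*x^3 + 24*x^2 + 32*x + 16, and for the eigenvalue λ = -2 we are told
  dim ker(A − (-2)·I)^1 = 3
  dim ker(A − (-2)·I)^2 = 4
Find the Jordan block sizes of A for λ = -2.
Block sizes for λ = -2: [2, 1, 1]

From the dimensions of kernels of powers, the number of Jordan blocks of size at least j is d_j − d_{j−1} where d_j = dim ker(N^j) (with d_0 = 0). Computing the differences gives [3, 1].
The number of blocks of size exactly k is (#blocks of size ≥ k) − (#blocks of size ≥ k + 1), so the partition is: 2 block(s) of size 1, 1 block(s) of size 2.
In nonincreasing order the block sizes are [2, 1, 1].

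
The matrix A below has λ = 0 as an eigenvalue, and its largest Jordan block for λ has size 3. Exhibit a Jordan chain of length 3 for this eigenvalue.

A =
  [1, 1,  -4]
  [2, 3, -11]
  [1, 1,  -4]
A Jordan chain for λ = 0 of length 3:
v_1 = (-1, -3, -1)ᵀ
v_2 = (1, 2, 1)ᵀ
v_3 = (1, 0, 0)ᵀ

Let N = A − (0)·I. We want v_3 with N^3 v_3 = 0 but N^2 v_3 ≠ 0; then v_{j-1} := N · v_j for j = 3, …, 2.

Pick v_3 = (1, 0, 0)ᵀ.
Then v_2 = N · v_3 = (1, 2, 1)ᵀ.
Then v_1 = N · v_2 = (-1, -3, -1)ᵀ.

Sanity check: (A − (0)·I) v_1 = (0, 0, 0)ᵀ = 0. ✓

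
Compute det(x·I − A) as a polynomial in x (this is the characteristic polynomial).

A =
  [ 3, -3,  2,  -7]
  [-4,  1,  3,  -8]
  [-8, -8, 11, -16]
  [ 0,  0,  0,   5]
x^4 - 20*x^3 + 150*x^2 - 500*x + 625

Expanding det(x·I − A) (e.g. by cofactor expansion or by noting that A is similar to its Jordan form J, which has the same characteristic polynomial as A) gives
  χ_A(x) = x^4 - 20*x^3 + 150*x^2 - 500*x + 625
which factors as (x - 5)^4. The eigenvalues (with algebraic multiplicities) are λ = 5 with multiplicity 4.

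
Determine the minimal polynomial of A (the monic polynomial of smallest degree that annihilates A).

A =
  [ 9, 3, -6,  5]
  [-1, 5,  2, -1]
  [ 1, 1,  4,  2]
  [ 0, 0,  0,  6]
x^2 - 12*x + 36

The characteristic polynomial is χ_A(x) = (x - 6)^4, so the eigenvalues are known. The minimal polynomial is
  m_A(x) = Π_λ (x − λ)^{k_λ}
where k_λ is the size of the *largest* Jordan block for λ (equivalently, the smallest k with (A − λI)^k v = 0 for every generalised eigenvector v of λ).

  λ = 6: largest Jordan block has size 2, contributing (x − 6)^2

So m_A(x) = (x - 6)^2 = x^2 - 12*x + 36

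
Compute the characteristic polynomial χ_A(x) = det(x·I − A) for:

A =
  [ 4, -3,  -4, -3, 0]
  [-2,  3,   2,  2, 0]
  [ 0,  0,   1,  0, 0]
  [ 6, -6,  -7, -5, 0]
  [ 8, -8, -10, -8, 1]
x^5 - 4*x^4 + 6*x^3 - 4*x^2 + x

Expanding det(x·I − A) (e.g. by cofactor expansion or by noting that A is similar to its Jordan form J, which has the same characteristic polynomial as A) gives
  χ_A(x) = x^5 - 4*x^4 + 6*x^3 - 4*x^2 + x
which factors as x*(x - 1)^4. The eigenvalues (with algebraic multiplicities) are λ = 0 with multiplicity 1, λ = 1 with multiplicity 4.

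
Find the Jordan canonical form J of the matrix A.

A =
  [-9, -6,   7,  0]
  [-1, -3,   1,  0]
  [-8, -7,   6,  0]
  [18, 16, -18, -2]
J_3(-2) ⊕ J_1(-2)

The characteristic polynomial is
  det(x·I − A) = x^4 + 8*x^3 + 24*x^2 + 32*x + 16 = (x + 2)^4

Eigenvalues and multiplicities (the geometric multiplicity of λ is n − rank(A − λI), which equals the number of Jordan blocks for λ):
  λ = -2: algebraic multiplicity = 4, geometric multiplicity = 2

Determining the block sizes for each eigenvalue:
  λ = -2: with am = 4 and gm = 2, the partition is not yet determined (e.g. several partitions of 4 into 2 parts exist). Let N = A − (-2)·I. Computing rank(N^1) = 2, rank(N^2) = 1, rank(N^3) = 0; the number of blocks of size ≥ j is rank(N^{j−1}) − rank(N^j), giving [2, 1, 1]. So we have 1 block(s) of size 3, 1 block(s) of size 1 → block sizes [3, 1]

Assembling the blocks gives a Jordan form
J =
  [-2,  1,  0,  0]
  [ 0, -2,  1,  0]
  [ 0,  0, -2,  0]
  [ 0,  0,  0, -2]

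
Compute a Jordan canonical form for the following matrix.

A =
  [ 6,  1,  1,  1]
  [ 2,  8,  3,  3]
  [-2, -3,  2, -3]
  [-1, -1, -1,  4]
J_3(5) ⊕ J_1(5)

The characteristic polynomial is
  det(x·I − A) = x^4 - 20*x^3 + 150*x^2 - 500*x + 625 = (x - 5)^4

Eigenvalues and multiplicities (the geometric multiplicity of λ is n − rank(A − λI), which equals the number of Jordan blocks for λ):
  λ = 5: algebraic multiplicity = 4, geometric multiplicity = 2

Determining the block sizes for each eigenvalue:
  λ = 5: with am = 4 and gm = 2, the partition is not yet determined (e.g. several partitions of 4 into 2 parts exist). Let N = A − (5)·I. Computing rank(N^1) = 2, rank(N^2) = 1, rank(N^3) = 0; the number of blocks of size ≥ j is rank(N^{j−1}) − rank(N^j), giving [2, 1, 1]. So we have 1 block(s) of size 3, 1 block(s) of size 1 → block sizes [3, 1]

Assembling the blocks gives a Jordan form
J =
  [5, 1, 0, 0]
  [0, 5, 1, 0]
  [0, 0, 5, 0]
  [0, 0, 0, 5]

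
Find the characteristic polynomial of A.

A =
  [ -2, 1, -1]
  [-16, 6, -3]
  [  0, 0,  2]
x^3 - 6*x^2 + 12*x - 8

Expanding det(x·I − A) (e.g. by cofactor expansion or by noting that A is similar to its Jordan form J, which has the same characteristic polynomial as A) gives
  χ_A(x) = x^3 - 6*x^2 + 12*x - 8
which factors as (x - 2)^3. The eigenvalues (with algebraic multiplicities) are λ = 2 with multiplicity 3.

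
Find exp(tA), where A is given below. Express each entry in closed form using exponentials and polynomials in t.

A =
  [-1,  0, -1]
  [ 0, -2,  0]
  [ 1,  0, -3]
e^{tA} =
  [t*exp(-2*t) + exp(-2*t), 0, -t*exp(-2*t)]
  [0, exp(-2*t), 0]
  [t*exp(-2*t), 0, -t*exp(-2*t) + exp(-2*t)]

Strategy: write A = P · J · P⁻¹ where J is a Jordan canonical form, so e^{tA} = P · e^{tJ} · P⁻¹, and e^{tJ} can be computed block-by-block.

A has Jordan form
J =
  [-2,  1,  0]
  [ 0, -2,  0]
  [ 0,  0, -2]
(up to reordering of blocks).

Per-block formulas:
  For a 1×1 block at λ = -2: exp(t · [-2]) = [e^(-2t)].
  For a 2×2 Jordan block J_2(-2): exp(t · J_2(-2)) = e^(-2t)·(I + t·N), where N is the 2×2 nilpotent shift.

After assembling e^{tJ} and conjugating by P, we get:

e^{tA} =
  [t*exp(-2*t) + exp(-2*t), 0, -t*exp(-2*t)]
  [0, exp(-2*t), 0]
  [t*exp(-2*t), 0, -t*exp(-2*t) + exp(-2*t)]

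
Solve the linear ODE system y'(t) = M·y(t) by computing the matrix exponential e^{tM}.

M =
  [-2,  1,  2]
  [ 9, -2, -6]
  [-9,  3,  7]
e^{tM} =
  [-3*t*exp(t) + exp(t), t*exp(t), 2*t*exp(t)]
  [9*t*exp(t), -3*t*exp(t) + exp(t), -6*t*exp(t)]
  [-9*t*exp(t), 3*t*exp(t), 6*t*exp(t) + exp(t)]

Strategy: write M = P · J · P⁻¹ where J is a Jordan canonical form, so e^{tM} = P · e^{tJ} · P⁻¹, and e^{tJ} can be computed block-by-block.

M has Jordan form
J =
  [1, 1, 0]
  [0, 1, 0]
  [0, 0, 1]
(up to reordering of blocks).

Per-block formulas:
  For a 2×2 Jordan block J_2(1): exp(t · J_2(1)) = e^(1t)·(I + t·N), where N is the 2×2 nilpotent shift.
  For a 1×1 block at λ = 1: exp(t · [1]) = [e^(1t)].

After assembling e^{tJ} and conjugating by P, we get:

e^{tM} =
  [-3*t*exp(t) + exp(t), t*exp(t), 2*t*exp(t)]
  [9*t*exp(t), -3*t*exp(t) + exp(t), -6*t*exp(t)]
  [-9*t*exp(t), 3*t*exp(t), 6*t*exp(t) + exp(t)]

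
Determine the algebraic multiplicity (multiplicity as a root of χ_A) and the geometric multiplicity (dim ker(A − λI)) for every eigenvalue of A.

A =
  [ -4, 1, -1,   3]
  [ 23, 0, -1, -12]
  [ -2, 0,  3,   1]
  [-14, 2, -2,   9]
λ = 1: alg = 2, geom = 1; λ = 3: alg = 2, geom = 1

Step 1 — factor the characteristic polynomial to read off the algebraic multiplicities:
  χ_A(x) = (x - 3)^2*(x - 1)^2

Step 2 — compute geometric multiplicities via the rank-nullity identity g(λ) = n − rank(A − λI):
  rank(A − (1)·I) = 3, so dim ker(A − (1)·I) = n − 3 = 1
  rank(A − (3)·I) = 3, so dim ker(A − (3)·I) = n − 3 = 1

Summary:
  λ = 1: algebraic multiplicity = 2, geometric multiplicity = 1
  λ = 3: algebraic multiplicity = 2, geometric multiplicity = 1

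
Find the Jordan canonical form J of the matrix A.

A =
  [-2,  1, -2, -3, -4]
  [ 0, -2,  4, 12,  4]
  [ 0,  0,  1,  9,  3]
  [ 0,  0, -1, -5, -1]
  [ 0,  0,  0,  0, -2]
J_3(-2) ⊕ J_1(-2) ⊕ J_1(-2)

The characteristic polynomial is
  det(x·I − A) = x^5 + 10*x^4 + 40*x^3 + 80*x^2 + 80*x + 32 = (x + 2)^5

Eigenvalues and multiplicities (the geometric multiplicity of λ is n − rank(A − λI), which equals the number of Jordan blocks for λ):
  λ = -2: algebraic multiplicity = 5, geometric multiplicity = 3

Determining the block sizes for each eigenvalue:
  λ = -2: with am = 5 and gm = 3, the partition is not yet determined (e.g. several partitions of 5 into 3 parts exist). Let N = A − (-2)·I. Computing rank(N^1) = 2, rank(N^2) = 1, rank(N^3) = 0; the number of blocks of size ≥ j is rank(N^{j−1}) − rank(N^j), giving [3, 1, 1]. So we have 1 block(s) of size 3, 2 block(s) of size 1 → block sizes [3, 1, 1]

Assembling the blocks gives a Jordan form
J =
  [-2,  1,  0,  0,  0]
  [ 0, -2,  1,  0,  0]
  [ 0,  0, -2,  0,  0]
  [ 0,  0,  0, -2,  0]
  [ 0,  0,  0,  0, -2]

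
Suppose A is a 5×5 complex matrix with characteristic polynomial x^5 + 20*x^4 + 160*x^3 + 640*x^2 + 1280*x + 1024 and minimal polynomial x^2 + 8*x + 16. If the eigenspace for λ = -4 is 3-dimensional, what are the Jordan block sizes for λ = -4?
Block sizes for λ = -4: [2, 2, 1]

Step 1 — from the characteristic polynomial, algebraic multiplicity of λ = -4 is 5. From dim ker(A − (-4)·I) = 3, there are exactly 3 Jordan blocks for λ = -4.
Step 2 — from the minimal polynomial, the factor (x + 4)^2 tells us the largest block for λ = -4 has size 2.
Step 3 — with total size 5, 3 blocks, and largest block 2, the block sizes (in nonincreasing order) are [2, 2, 1].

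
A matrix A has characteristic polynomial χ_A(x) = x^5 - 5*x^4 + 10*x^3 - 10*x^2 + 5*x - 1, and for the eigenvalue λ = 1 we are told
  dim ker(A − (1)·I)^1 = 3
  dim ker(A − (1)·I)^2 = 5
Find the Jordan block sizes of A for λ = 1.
Block sizes for λ = 1: [2, 2, 1]

From the dimensions of kernels of powers, the number of Jordan blocks of size at least j is d_j − d_{j−1} where d_j = dim ker(N^j) (with d_0 = 0). Computing the differences gives [3, 2].
The number of blocks of size exactly k is (#blocks of size ≥ k) − (#blocks of size ≥ k + 1), so the partition is: 1 block(s) of size 1, 2 block(s) of size 2.
In nonincreasing order the block sizes are [2, 2, 1].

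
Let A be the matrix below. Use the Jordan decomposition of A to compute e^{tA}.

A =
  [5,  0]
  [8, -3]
e^{tA} =
  [exp(5*t), 0]
  [exp(5*t) - exp(-3*t), exp(-3*t)]

Strategy: write A = P · J · P⁻¹ where J is a Jordan canonical form, so e^{tA} = P · e^{tJ} · P⁻¹, and e^{tJ} can be computed block-by-block.

A has Jordan form
J =
  [-3, 0]
  [ 0, 5]
(up to reordering of blocks).

Per-block formulas:
  For a 1×1 block at λ = -3: exp(t · [-3]) = [e^(-3t)].
  For a 1×1 block at λ = 5: exp(t · [5]) = [e^(5t)].

After assembling e^{tJ} and conjugating by P, we get:

e^{tA} =
  [exp(5*t), 0]
  [exp(5*t) - exp(-3*t), exp(-3*t)]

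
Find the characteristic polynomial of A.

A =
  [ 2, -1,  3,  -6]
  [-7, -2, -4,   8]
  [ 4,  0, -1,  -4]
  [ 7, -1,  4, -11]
x^4 + 12*x^3 + 54*x^2 + 108*x + 81

Expanding det(x·I − A) (e.g. by cofactor expansion or by noting that A is similar to its Jordan form J, which has the same characteristic polynomial as A) gives
  χ_A(x) = x^4 + 12*x^3 + 54*x^2 + 108*x + 81
which factors as (x + 3)^4. The eigenvalues (with algebraic multiplicities) are λ = -3 with multiplicity 4.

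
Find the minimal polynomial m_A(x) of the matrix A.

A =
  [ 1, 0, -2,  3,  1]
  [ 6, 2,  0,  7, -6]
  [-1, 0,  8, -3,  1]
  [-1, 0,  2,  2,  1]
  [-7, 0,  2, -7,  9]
x^4 - 20*x^3 + 144*x^2 - 432*x + 432

The characteristic polynomial is χ_A(x) = (x - 6)^3*(x - 2)^2, so the eigenvalues are known. The minimal polynomial is
  m_A(x) = Π_λ (x − λ)^{k_λ}
where k_λ is the size of the *largest* Jordan block for λ (equivalently, the smallest k with (A − λI)^k v = 0 for every generalised eigenvector v of λ).

  λ = 2: largest Jordan block has size 1, contributing (x − 2)
  λ = 6: largest Jordan block has size 3, contributing (x − 6)^3

So m_A(x) = (x - 6)^3*(x - 2) = x^4 - 20*x^3 + 144*x^2 - 432*x + 432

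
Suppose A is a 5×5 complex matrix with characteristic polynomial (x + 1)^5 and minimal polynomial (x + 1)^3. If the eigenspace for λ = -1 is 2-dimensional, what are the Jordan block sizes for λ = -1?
Block sizes for λ = -1: [3, 2]

Step 1 — from the characteristic polynomial, algebraic multiplicity of λ = -1 is 5. From dim ker(A − (-1)·I) = 2, there are exactly 2 Jordan blocks for λ = -1.
Step 2 — from the minimal polynomial, the factor (x + 1)^3 tells us the largest block for λ = -1 has size 3.
Step 3 — with total size 5, 2 blocks, and largest block 3, the block sizes (in nonincreasing order) are [3, 2].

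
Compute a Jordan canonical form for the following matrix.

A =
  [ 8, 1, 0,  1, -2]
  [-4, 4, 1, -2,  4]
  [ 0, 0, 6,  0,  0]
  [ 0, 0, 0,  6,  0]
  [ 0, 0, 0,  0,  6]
J_3(6) ⊕ J_1(6) ⊕ J_1(6)

The characteristic polynomial is
  det(x·I − A) = x^5 - 30*x^4 + 360*x^3 - 2160*x^2 + 6480*x - 7776 = (x - 6)^5

Eigenvalues and multiplicities (the geometric multiplicity of λ is n − rank(A − λI), which equals the number of Jordan blocks for λ):
  λ = 6: algebraic multiplicity = 5, geometric multiplicity = 3

Determining the block sizes for each eigenvalue:
  λ = 6: with am = 5 and gm = 3, the partition is not yet determined (e.g. several partitions of 5 into 3 parts exist). Let N = A − (6)·I. Computing rank(N^1) = 2, rank(N^2) = 1, rank(N^3) = 0; the number of blocks of size ≥ j is rank(N^{j−1}) − rank(N^j), giving [3, 1, 1]. So we have 1 block(s) of size 3, 2 block(s) of size 1 → block sizes [3, 1, 1]

Assembling the blocks gives a Jordan form
J =
  [6, 1, 0, 0, 0]
  [0, 6, 1, 0, 0]
  [0, 0, 6, 0, 0]
  [0, 0, 0, 6, 0]
  [0, 0, 0, 0, 6]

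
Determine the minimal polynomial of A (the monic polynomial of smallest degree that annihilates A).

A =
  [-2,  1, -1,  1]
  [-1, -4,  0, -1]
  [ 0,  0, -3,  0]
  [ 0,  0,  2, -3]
x^3 + 9*x^2 + 27*x + 27

The characteristic polynomial is χ_A(x) = (x + 3)^4, so the eigenvalues are known. The minimal polynomial is
  m_A(x) = Π_λ (x − λ)^{k_λ}
where k_λ is the size of the *largest* Jordan block for λ (equivalently, the smallest k with (A − λI)^k v = 0 for every generalised eigenvector v of λ).

  λ = -3: largest Jordan block has size 3, contributing (x + 3)^3

So m_A(x) = (x + 3)^3 = x^3 + 9*x^2 + 27*x + 27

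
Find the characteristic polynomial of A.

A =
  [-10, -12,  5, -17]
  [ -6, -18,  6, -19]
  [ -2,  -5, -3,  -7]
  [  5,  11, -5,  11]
x^4 + 20*x^3 + 150*x^2 + 500*x + 625

Expanding det(x·I − A) (e.g. by cofactor expansion or by noting that A is similar to its Jordan form J, which has the same characteristic polynomial as A) gives
  χ_A(x) = x^4 + 20*x^3 + 150*x^2 + 500*x + 625
which factors as (x + 5)^4. The eigenvalues (with algebraic multiplicities) are λ = -5 with multiplicity 4.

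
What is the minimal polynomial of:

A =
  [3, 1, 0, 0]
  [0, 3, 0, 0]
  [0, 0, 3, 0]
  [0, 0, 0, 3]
x^2 - 6*x + 9

The characteristic polynomial is χ_A(x) = (x - 3)^4, so the eigenvalues are known. The minimal polynomial is
  m_A(x) = Π_λ (x − λ)^{k_λ}
where k_λ is the size of the *largest* Jordan block for λ (equivalently, the smallest k with (A − λI)^k v = 0 for every generalised eigenvector v of λ).

  λ = 3: largest Jordan block has size 2, contributing (x − 3)^2

So m_A(x) = (x - 3)^2 = x^2 - 6*x + 9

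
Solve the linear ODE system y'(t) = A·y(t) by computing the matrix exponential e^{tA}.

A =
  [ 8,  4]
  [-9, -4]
e^{tA} =
  [6*t*exp(2*t) + exp(2*t), 4*t*exp(2*t)]
  [-9*t*exp(2*t), -6*t*exp(2*t) + exp(2*t)]

Strategy: write A = P · J · P⁻¹ where J is a Jordan canonical form, so e^{tA} = P · e^{tJ} · P⁻¹, and e^{tJ} can be computed block-by-block.

A has Jordan form
J =
  [2, 1]
  [0, 2]
(up to reordering of blocks).

Per-block formulas:
  For a 2×2 Jordan block J_2(2): exp(t · J_2(2)) = e^(2t)·(I + t·N), where N is the 2×2 nilpotent shift.

After assembling e^{tJ} and conjugating by P, we get:

e^{tA} =
  [6*t*exp(2*t) + exp(2*t), 4*t*exp(2*t)]
  [-9*t*exp(2*t), -6*t*exp(2*t) + exp(2*t)]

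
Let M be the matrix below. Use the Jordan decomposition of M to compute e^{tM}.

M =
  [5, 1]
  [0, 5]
e^{tM} =
  [exp(5*t), t*exp(5*t)]
  [0, exp(5*t)]

Strategy: write M = P · J · P⁻¹ where J is a Jordan canonical form, so e^{tM} = P · e^{tJ} · P⁻¹, and e^{tJ} can be computed block-by-block.

M has Jordan form
J =
  [5, 1]
  [0, 5]
(up to reordering of blocks).

Per-block formulas:
  For a 2×2 Jordan block J_2(5): exp(t · J_2(5)) = e^(5t)·(I + t·N), where N is the 2×2 nilpotent shift.

After assembling e^{tJ} and conjugating by P, we get:

e^{tM} =
  [exp(5*t), t*exp(5*t)]
  [0, exp(5*t)]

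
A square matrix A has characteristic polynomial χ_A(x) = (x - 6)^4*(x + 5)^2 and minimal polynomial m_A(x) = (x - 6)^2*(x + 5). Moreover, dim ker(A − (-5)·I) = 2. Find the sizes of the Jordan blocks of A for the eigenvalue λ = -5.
Block sizes for λ = -5: [1, 1]

Step 1 — from the characteristic polynomial, algebraic multiplicity of λ = -5 is 2. From dim ker(A − (-5)·I) = 2, there are exactly 2 Jordan blocks for λ = -5.
Step 2 — from the minimal polynomial, the factor (x + 5) tells us the largest block for λ = -5 has size 1.
Step 3 — with total size 2, 2 blocks, and largest block 1, the block sizes (in nonincreasing order) are [1, 1].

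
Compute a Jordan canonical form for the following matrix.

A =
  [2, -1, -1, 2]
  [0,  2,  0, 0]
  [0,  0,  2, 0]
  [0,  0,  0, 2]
J_2(2) ⊕ J_1(2) ⊕ J_1(2)

The characteristic polynomial is
  det(x·I − A) = x^4 - 8*x^3 + 24*x^2 - 32*x + 16 = (x - 2)^4

Eigenvalues and multiplicities (the geometric multiplicity of λ is n − rank(A − λI), which equals the number of Jordan blocks for λ):
  λ = 2: algebraic multiplicity = 4, geometric multiplicity = 3

Determining the block sizes for each eigenvalue:
  λ = 2: 3 blocks summing to 4 forces exactly one block of size 2 and the rest size 1 → block sizes [2, 1, 1]

Assembling the blocks gives a Jordan form
J =
  [2, 1, 0, 0]
  [0, 2, 0, 0]
  [0, 0, 2, 0]
  [0, 0, 0, 2]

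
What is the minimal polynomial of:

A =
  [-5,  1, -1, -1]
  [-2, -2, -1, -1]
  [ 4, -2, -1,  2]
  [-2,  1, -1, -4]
x^2 + 6*x + 9

The characteristic polynomial is χ_A(x) = (x + 3)^4, so the eigenvalues are known. The minimal polynomial is
  m_A(x) = Π_λ (x − λ)^{k_λ}
where k_λ is the size of the *largest* Jordan block for λ (equivalently, the smallest k with (A − λI)^k v = 0 for every generalised eigenvector v of λ).

  λ = -3: largest Jordan block has size 2, contributing (x + 3)^2

So m_A(x) = (x + 3)^2 = x^2 + 6*x + 9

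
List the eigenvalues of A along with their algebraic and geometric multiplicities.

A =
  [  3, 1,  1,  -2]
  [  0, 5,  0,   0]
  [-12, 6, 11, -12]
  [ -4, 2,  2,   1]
λ = 5: alg = 4, geom = 3

Step 1 — factor the characteristic polynomial to read off the algebraic multiplicities:
  χ_A(x) = (x - 5)^4

Step 2 — compute geometric multiplicities via the rank-nullity identity g(λ) = n − rank(A − λI):
  rank(A − (5)·I) = 1, so dim ker(A − (5)·I) = n − 1 = 3

Summary:
  λ = 5: algebraic multiplicity = 4, geometric multiplicity = 3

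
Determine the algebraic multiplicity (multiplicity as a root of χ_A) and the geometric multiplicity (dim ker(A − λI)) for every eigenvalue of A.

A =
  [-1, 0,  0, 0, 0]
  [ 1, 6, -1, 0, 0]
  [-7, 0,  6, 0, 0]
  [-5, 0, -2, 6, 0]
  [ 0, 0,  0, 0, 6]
λ = -1: alg = 1, geom = 1; λ = 6: alg = 4, geom = 3

Step 1 — factor the characteristic polynomial to read off the algebraic multiplicities:
  χ_A(x) = (x - 6)^4*(x + 1)

Step 2 — compute geometric multiplicities via the rank-nullity identity g(λ) = n − rank(A − λI):
  rank(A − (-1)·I) = 4, so dim ker(A − (-1)·I) = n − 4 = 1
  rank(A − (6)·I) = 2, so dim ker(A − (6)·I) = n − 2 = 3

Summary:
  λ = -1: algebraic multiplicity = 1, geometric multiplicity = 1
  λ = 6: algebraic multiplicity = 4, geometric multiplicity = 3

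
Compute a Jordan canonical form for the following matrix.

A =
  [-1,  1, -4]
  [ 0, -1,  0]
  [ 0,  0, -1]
J_2(-1) ⊕ J_1(-1)

The characteristic polynomial is
  det(x·I − A) = x^3 + 3*x^2 + 3*x + 1 = (x + 1)^3

Eigenvalues and multiplicities (the geometric multiplicity of λ is n − rank(A − λI), which equals the number of Jordan blocks for λ):
  λ = -1: algebraic multiplicity = 3, geometric multiplicity = 2

Determining the block sizes for each eigenvalue:
  λ = -1: 2 blocks summing to 3 forces exactly one block of size 2 and the rest size 1 → block sizes [2, 1]

Assembling the blocks gives a Jordan form
J =
  [-1,  1,  0]
  [ 0, -1,  0]
  [ 0,  0, -1]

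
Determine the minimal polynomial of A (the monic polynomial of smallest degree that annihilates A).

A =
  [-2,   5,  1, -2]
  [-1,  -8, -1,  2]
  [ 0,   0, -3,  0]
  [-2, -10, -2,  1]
x^2 + 6*x + 9

The characteristic polynomial is χ_A(x) = (x + 3)^4, so the eigenvalues are known. The minimal polynomial is
  m_A(x) = Π_λ (x − λ)^{k_λ}
where k_λ is the size of the *largest* Jordan block for λ (equivalently, the smallest k with (A − λI)^k v = 0 for every generalised eigenvector v of λ).

  λ = -3: largest Jordan block has size 2, contributing (x + 3)^2

So m_A(x) = (x + 3)^2 = x^2 + 6*x + 9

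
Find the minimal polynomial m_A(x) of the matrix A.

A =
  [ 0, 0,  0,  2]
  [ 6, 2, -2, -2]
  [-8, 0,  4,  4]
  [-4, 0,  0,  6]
x^2 - 6*x + 8

The characteristic polynomial is χ_A(x) = (x - 4)^2*(x - 2)^2, so the eigenvalues are known. The minimal polynomial is
  m_A(x) = Π_λ (x − λ)^{k_λ}
where k_λ is the size of the *largest* Jordan block for λ (equivalently, the smallest k with (A − λI)^k v = 0 for every generalised eigenvector v of λ).

  λ = 2: largest Jordan block has size 1, contributing (x − 2)
  λ = 4: largest Jordan block has size 1, contributing (x − 4)

So m_A(x) = (x - 4)*(x - 2) = x^2 - 6*x + 8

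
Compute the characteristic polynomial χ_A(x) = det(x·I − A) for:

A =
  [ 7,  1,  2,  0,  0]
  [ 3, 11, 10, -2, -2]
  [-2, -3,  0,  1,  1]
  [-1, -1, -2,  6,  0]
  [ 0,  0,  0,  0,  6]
x^5 - 30*x^4 + 360*x^3 - 2160*x^2 + 6480*x - 7776

Expanding det(x·I − A) (e.g. by cofactor expansion or by noting that A is similar to its Jordan form J, which has the same characteristic polynomial as A) gives
  χ_A(x) = x^5 - 30*x^4 + 360*x^3 - 2160*x^2 + 6480*x - 7776
which factors as (x - 6)^5. The eigenvalues (with algebraic multiplicities) are λ = 6 with multiplicity 5.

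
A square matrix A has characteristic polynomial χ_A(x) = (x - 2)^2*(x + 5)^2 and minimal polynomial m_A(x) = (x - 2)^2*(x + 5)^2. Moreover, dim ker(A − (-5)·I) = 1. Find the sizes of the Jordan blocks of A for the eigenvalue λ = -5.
Block sizes for λ = -5: [2]

Step 1 — from the characteristic polynomial, algebraic multiplicity of λ = -5 is 2. From dim ker(A − (-5)·I) = 1, there are exactly 1 Jordan blocks for λ = -5.
Step 2 — from the minimal polynomial, the factor (x + 5)^2 tells us the largest block for λ = -5 has size 2.
Step 3 — with total size 2, 1 blocks, and largest block 2, the block sizes (in nonincreasing order) are [2].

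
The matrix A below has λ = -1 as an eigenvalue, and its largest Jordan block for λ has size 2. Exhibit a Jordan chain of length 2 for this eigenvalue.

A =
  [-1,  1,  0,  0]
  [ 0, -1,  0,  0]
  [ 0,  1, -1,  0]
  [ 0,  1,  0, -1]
A Jordan chain for λ = -1 of length 2:
v_1 = (1, 0, 1, 1)ᵀ
v_2 = (0, 1, 0, 0)ᵀ

Let N = A − (-1)·I. We want v_2 with N^2 v_2 = 0 but N^1 v_2 ≠ 0; then v_{j-1} := N · v_j for j = 2, …, 2.

Pick v_2 = (0, 1, 0, 0)ᵀ.
Then v_1 = N · v_2 = (1, 0, 1, 1)ᵀ.

Sanity check: (A − (-1)·I) v_1 = (0, 0, 0, 0)ᵀ = 0. ✓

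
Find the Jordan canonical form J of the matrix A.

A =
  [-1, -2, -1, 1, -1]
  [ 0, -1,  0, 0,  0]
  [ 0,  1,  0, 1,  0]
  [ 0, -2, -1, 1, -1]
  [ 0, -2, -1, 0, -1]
J_2(-1) ⊕ J_3(0)

The characteristic polynomial is
  det(x·I − A) = x^5 + 2*x^4 + x^3 = x^3*(x + 1)^2

Eigenvalues and multiplicities (the geometric multiplicity of λ is n − rank(A − λI), which equals the number of Jordan blocks for λ):
  λ = -1: algebraic multiplicity = 2, geometric multiplicity = 1
  λ = 0: algebraic multiplicity = 3, geometric multiplicity = 1

Determining the block sizes for each eigenvalue:
  λ = -1: one block (gm = 1), so the single block has size am = 2 → block sizes [2]
  λ = 0: one block (gm = 1), so the single block has size am = 3 → block sizes [3]

Assembling the blocks gives a Jordan form
J =
  [-1,  1, 0, 0, 0]
  [ 0, -1, 0, 0, 0]
  [ 0,  0, 0, 1, 0]
  [ 0,  0, 0, 0, 1]
  [ 0,  0, 0, 0, 0]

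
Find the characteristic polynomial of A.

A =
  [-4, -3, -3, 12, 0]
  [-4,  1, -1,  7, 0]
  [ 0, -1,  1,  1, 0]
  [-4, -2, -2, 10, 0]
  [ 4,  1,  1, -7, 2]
x^5 - 10*x^4 + 40*x^3 - 80*x^2 + 80*x - 32

Expanding det(x·I − A) (e.g. by cofactor expansion or by noting that A is similar to its Jordan form J, which has the same characteristic polynomial as A) gives
  χ_A(x) = x^5 - 10*x^4 + 40*x^3 - 80*x^2 + 80*x - 32
which factors as (x - 2)^5. The eigenvalues (with algebraic multiplicities) are λ = 2 with multiplicity 5.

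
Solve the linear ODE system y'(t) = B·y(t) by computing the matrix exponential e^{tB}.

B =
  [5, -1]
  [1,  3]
e^{tB} =
  [t*exp(4*t) + exp(4*t), -t*exp(4*t)]
  [t*exp(4*t), -t*exp(4*t) + exp(4*t)]

Strategy: write B = P · J · P⁻¹ where J is a Jordan canonical form, so e^{tB} = P · e^{tJ} · P⁻¹, and e^{tJ} can be computed block-by-block.

B has Jordan form
J =
  [4, 1]
  [0, 4]
(up to reordering of blocks).

Per-block formulas:
  For a 2×2 Jordan block J_2(4): exp(t · J_2(4)) = e^(4t)·(I + t·N), where N is the 2×2 nilpotent shift.

After assembling e^{tJ} and conjugating by P, we get:

e^{tB} =
  [t*exp(4*t) + exp(4*t), -t*exp(4*t)]
  [t*exp(4*t), -t*exp(4*t) + exp(4*t)]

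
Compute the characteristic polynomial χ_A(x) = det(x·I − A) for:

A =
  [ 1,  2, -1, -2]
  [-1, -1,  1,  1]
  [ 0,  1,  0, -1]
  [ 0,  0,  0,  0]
x^4

Expanding det(x·I − A) (e.g. by cofactor expansion or by noting that A is similar to its Jordan form J, which has the same characteristic polynomial as A) gives
  χ_A(x) = x^4
which factors as x^4. The eigenvalues (with algebraic multiplicities) are λ = 0 with multiplicity 4.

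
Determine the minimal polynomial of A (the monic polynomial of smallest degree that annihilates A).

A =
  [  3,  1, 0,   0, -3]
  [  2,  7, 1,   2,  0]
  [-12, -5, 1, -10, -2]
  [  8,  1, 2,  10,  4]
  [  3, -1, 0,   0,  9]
x^3 - 18*x^2 + 108*x - 216

The characteristic polynomial is χ_A(x) = (x - 6)^5, so the eigenvalues are known. The minimal polynomial is
  m_A(x) = Π_λ (x − λ)^{k_λ}
where k_λ is the size of the *largest* Jordan block for λ (equivalently, the smallest k with (A − λI)^k v = 0 for every generalised eigenvector v of λ).

  λ = 6: largest Jordan block has size 3, contributing (x − 6)^3

So m_A(x) = (x - 6)^3 = x^3 - 18*x^2 + 108*x - 216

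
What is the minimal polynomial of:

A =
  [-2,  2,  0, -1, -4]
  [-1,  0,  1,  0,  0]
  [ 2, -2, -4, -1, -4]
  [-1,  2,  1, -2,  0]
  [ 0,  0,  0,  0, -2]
x^3 + 6*x^2 + 12*x + 8

The characteristic polynomial is χ_A(x) = (x + 2)^5, so the eigenvalues are known. The minimal polynomial is
  m_A(x) = Π_λ (x − λ)^{k_λ}
where k_λ is the size of the *largest* Jordan block for λ (equivalently, the smallest k with (A − λI)^k v = 0 for every generalised eigenvector v of λ).

  λ = -2: largest Jordan block has size 3, contributing (x + 2)^3

So m_A(x) = (x + 2)^3 = x^3 + 6*x^2 + 12*x + 8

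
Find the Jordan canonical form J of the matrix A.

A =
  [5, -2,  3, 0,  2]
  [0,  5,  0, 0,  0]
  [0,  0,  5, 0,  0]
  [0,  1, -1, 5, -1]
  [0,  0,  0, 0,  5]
J_2(5) ⊕ J_2(5) ⊕ J_1(5)

The characteristic polynomial is
  det(x·I − A) = x^5 - 25*x^4 + 250*x^3 - 1250*x^2 + 3125*x - 3125 = (x - 5)^5

Eigenvalues and multiplicities (the geometric multiplicity of λ is n − rank(A − λI), which equals the number of Jordan blocks for λ):
  λ = 5: algebraic multiplicity = 5, geometric multiplicity = 3

Determining the block sizes for each eigenvalue:
  λ = 5: with am = 5 and gm = 3, the partition is not yet determined (e.g. several partitions of 5 into 3 parts exist). Let N = A − (5)·I. Computing rank(N^1) = 2, rank(N^2) = 0; the number of blocks of size ≥ j is rank(N^{j−1}) − rank(N^j), giving [3, 2]. So we have 2 block(s) of size 2, 1 block(s) of size 1 → block sizes [2, 2, 1]

Assembling the blocks gives a Jordan form
J =
  [5, 1, 0, 0, 0]
  [0, 5, 0, 0, 0]
  [0, 0, 5, 1, 0]
  [0, 0, 0, 5, 0]
  [0, 0, 0, 0, 5]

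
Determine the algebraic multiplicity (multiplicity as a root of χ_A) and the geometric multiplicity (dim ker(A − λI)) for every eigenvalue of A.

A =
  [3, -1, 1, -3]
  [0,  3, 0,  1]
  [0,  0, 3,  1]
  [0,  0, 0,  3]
λ = 3: alg = 4, geom = 2

Step 1 — factor the characteristic polynomial to read off the algebraic multiplicities:
  χ_A(x) = (x - 3)^4

Step 2 — compute geometric multiplicities via the rank-nullity identity g(λ) = n − rank(A − λI):
  rank(A − (3)·I) = 2, so dim ker(A − (3)·I) = n − 2 = 2

Summary:
  λ = 3: algebraic multiplicity = 4, geometric multiplicity = 2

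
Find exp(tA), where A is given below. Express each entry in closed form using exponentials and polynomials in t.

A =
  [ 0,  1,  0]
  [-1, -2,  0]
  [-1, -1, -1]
e^{tA} =
  [t*exp(-t) + exp(-t), t*exp(-t), 0]
  [-t*exp(-t), -t*exp(-t) + exp(-t), 0]
  [-t*exp(-t), -t*exp(-t), exp(-t)]

Strategy: write A = P · J · P⁻¹ where J is a Jordan canonical form, so e^{tA} = P · e^{tJ} · P⁻¹, and e^{tJ} can be computed block-by-block.

A has Jordan form
J =
  [-1,  1,  0]
  [ 0, -1,  0]
  [ 0,  0, -1]
(up to reordering of blocks).

Per-block formulas:
  For a 2×2 Jordan block J_2(-1): exp(t · J_2(-1)) = e^(-1t)·(I + t·N), where N is the 2×2 nilpotent shift.
  For a 1×1 block at λ = -1: exp(t · [-1]) = [e^(-1t)].

After assembling e^{tJ} and conjugating by P, we get:

e^{tA} =
  [t*exp(-t) + exp(-t), t*exp(-t), 0]
  [-t*exp(-t), -t*exp(-t) + exp(-t), 0]
  [-t*exp(-t), -t*exp(-t), exp(-t)]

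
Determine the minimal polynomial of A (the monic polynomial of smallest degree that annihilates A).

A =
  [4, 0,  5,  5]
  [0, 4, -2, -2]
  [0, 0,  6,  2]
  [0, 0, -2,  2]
x^2 - 8*x + 16

The characteristic polynomial is χ_A(x) = (x - 4)^4, so the eigenvalues are known. The minimal polynomial is
  m_A(x) = Π_λ (x − λ)^{k_λ}
where k_λ is the size of the *largest* Jordan block for λ (equivalently, the smallest k with (A − λI)^k v = 0 for every generalised eigenvector v of λ).

  λ = 4: largest Jordan block has size 2, contributing (x − 4)^2

So m_A(x) = (x - 4)^2 = x^2 - 8*x + 16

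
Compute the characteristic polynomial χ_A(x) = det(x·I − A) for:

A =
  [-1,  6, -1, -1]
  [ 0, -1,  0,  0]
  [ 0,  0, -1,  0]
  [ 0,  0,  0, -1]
x^4 + 4*x^3 + 6*x^2 + 4*x + 1

Expanding det(x·I − A) (e.g. by cofactor expansion or by noting that A is similar to its Jordan form J, which has the same characteristic polynomial as A) gives
  χ_A(x) = x^4 + 4*x^3 + 6*x^2 + 4*x + 1
which factors as (x + 1)^4. The eigenvalues (with algebraic multiplicities) are λ = -1 with multiplicity 4.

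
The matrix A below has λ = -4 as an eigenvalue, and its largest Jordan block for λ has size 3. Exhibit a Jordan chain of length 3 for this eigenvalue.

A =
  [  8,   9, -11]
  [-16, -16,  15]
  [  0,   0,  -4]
A Jordan chain for λ = -4 of length 3:
v_1 = (3, -4, 0)ᵀ
v_2 = (-11, 15, 0)ᵀ
v_3 = (0, 0, 1)ᵀ

Let N = A − (-4)·I. We want v_3 with N^3 v_3 = 0 but N^2 v_3 ≠ 0; then v_{j-1} := N · v_j for j = 3, …, 2.

Pick v_3 = (0, 0, 1)ᵀ.
Then v_2 = N · v_3 = (-11, 15, 0)ᵀ.
Then v_1 = N · v_2 = (3, -4, 0)ᵀ.

Sanity check: (A − (-4)·I) v_1 = (0, 0, 0)ᵀ = 0. ✓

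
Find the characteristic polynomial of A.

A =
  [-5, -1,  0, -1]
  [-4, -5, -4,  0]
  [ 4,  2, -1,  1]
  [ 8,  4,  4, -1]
x^4 + 12*x^3 + 54*x^2 + 108*x + 81

Expanding det(x·I − A) (e.g. by cofactor expansion or by noting that A is similar to its Jordan form J, which has the same characteristic polynomial as A) gives
  χ_A(x) = x^4 + 12*x^3 + 54*x^2 + 108*x + 81
which factors as (x + 3)^4. The eigenvalues (with algebraic multiplicities) are λ = -3 with multiplicity 4.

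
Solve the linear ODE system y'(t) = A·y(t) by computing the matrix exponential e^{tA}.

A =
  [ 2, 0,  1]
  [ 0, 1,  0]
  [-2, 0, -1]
e^{tA} =
  [2*exp(t) - 1, 0, exp(t) - 1]
  [0, exp(t), 0]
  [2 - 2*exp(t), 0, 2 - exp(t)]

Strategy: write A = P · J · P⁻¹ where J is a Jordan canonical form, so e^{tA} = P · e^{tJ} · P⁻¹, and e^{tJ} can be computed block-by-block.

A has Jordan form
J =
  [0, 0, 0]
  [0, 1, 0]
  [0, 0, 1]
(up to reordering of blocks).

Per-block formulas:
  For a 1×1 block at λ = 1: exp(t · [1]) = [e^(1t)].
  For a 1×1 block at λ = 0: exp(t · [0]) = [e^(0t)].

After assembling e^{tJ} and conjugating by P, we get:

e^{tA} =
  [2*exp(t) - 1, 0, exp(t) - 1]
  [0, exp(t), 0]
  [2 - 2*exp(t), 0, 2 - exp(t)]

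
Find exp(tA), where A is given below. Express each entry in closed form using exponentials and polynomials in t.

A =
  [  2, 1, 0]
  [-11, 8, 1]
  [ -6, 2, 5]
e^{tA} =
  [-t^2*exp(5*t) - 3*t*exp(5*t) + exp(5*t), t*exp(5*t), t^2*exp(5*t)/2]
  [-3*t^2*exp(5*t) - 11*t*exp(5*t), 3*t*exp(5*t) + exp(5*t), 3*t^2*exp(5*t)/2 + t*exp(5*t)]
  [-2*t^2*exp(5*t) - 6*t*exp(5*t), 2*t*exp(5*t), t^2*exp(5*t) + exp(5*t)]

Strategy: write A = P · J · P⁻¹ where J is a Jordan canonical form, so e^{tA} = P · e^{tJ} · P⁻¹, and e^{tJ} can be computed block-by-block.

A has Jordan form
J =
  [5, 1, 0]
  [0, 5, 1]
  [0, 0, 5]
(up to reordering of blocks).

Per-block formulas:
  For a 3×3 Jordan block J_3(5): exp(t · J_3(5)) = e^(5t)·(I + t·N + (t^2/2)·N^2), where N is the 3×3 nilpotent shift.

After assembling e^{tJ} and conjugating by P, we get:

e^{tA} =
  [-t^2*exp(5*t) - 3*t*exp(5*t) + exp(5*t), t*exp(5*t), t^2*exp(5*t)/2]
  [-3*t^2*exp(5*t) - 11*t*exp(5*t), 3*t*exp(5*t) + exp(5*t), 3*t^2*exp(5*t)/2 + t*exp(5*t)]
  [-2*t^2*exp(5*t) - 6*t*exp(5*t), 2*t*exp(5*t), t^2*exp(5*t) + exp(5*t)]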